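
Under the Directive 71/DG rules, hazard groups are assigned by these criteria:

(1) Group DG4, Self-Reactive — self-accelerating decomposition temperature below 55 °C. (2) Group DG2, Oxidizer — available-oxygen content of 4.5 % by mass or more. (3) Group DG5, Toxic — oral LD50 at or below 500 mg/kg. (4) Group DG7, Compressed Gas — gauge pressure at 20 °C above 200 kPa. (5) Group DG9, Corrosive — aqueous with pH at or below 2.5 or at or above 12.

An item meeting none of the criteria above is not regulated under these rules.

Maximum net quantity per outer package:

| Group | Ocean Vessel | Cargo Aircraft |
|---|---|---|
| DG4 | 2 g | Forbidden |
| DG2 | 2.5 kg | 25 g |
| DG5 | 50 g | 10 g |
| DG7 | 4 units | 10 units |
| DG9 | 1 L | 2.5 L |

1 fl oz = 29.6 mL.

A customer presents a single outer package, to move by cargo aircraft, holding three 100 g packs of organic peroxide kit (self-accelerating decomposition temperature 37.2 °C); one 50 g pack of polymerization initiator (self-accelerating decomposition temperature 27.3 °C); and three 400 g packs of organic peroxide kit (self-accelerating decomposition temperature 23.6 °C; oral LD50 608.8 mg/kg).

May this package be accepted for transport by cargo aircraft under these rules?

No

With self-accelerating decomposition temperature 37.2 °C (< 55 °C), the organic peroxide kit falls in Group DG4.
With self-accelerating decomposition temperature 27.3 °C (< 55 °C), the polymerization initiator falls in Group DG4.
The organic peroxide kit has self-accelerating decomposition temperature 23.6 °C, which is < 55 °C, so it is Group DG4 (Self-Reactive).
Group DG4 net quantity: (three 100 g packs = 300 g) + 50 g + (three 400 g packs = 1.2 kg) = 1.55 kg.
Group DG4 is Forbidden by cargo aircraft.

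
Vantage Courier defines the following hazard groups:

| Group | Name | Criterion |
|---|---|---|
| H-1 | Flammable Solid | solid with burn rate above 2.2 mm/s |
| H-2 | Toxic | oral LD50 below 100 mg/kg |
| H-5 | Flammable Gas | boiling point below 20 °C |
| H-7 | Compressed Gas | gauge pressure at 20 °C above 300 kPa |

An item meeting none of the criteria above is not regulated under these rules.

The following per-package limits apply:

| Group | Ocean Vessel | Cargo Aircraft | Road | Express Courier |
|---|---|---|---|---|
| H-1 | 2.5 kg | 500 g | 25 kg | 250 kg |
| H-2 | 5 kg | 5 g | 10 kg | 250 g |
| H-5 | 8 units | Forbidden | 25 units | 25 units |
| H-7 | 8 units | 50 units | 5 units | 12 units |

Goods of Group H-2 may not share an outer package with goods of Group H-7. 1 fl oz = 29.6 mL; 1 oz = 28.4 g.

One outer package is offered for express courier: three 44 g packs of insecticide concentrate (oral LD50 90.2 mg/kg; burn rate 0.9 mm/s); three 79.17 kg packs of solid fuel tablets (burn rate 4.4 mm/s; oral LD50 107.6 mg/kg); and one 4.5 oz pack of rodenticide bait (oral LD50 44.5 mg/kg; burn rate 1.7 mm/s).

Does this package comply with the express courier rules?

No

Insecticide concentrate: oral LD50 90.2 mg/kg < 100 mg/kg → Group H-2 (Toxic).
The solid fuel tablets have burn rate 4.4 mm/s, which is > 2.2 mm/s, so they are Group H-1 (Flammable Solid).
Rodenticide bait: oral LD50 44.5 mg/kg < 100 mg/kg → Group H-2 (Toxic).
Group H-2 net quantity: (three 44 g packs = 132 g) + (one 4.5 oz pack = 127.8 g) = 259.8 g.
259.8 g > 250 g (express courier limit, Group H-2) — over the limit.
Group H-1 quantity: three 79.17 kg packs = 237.51 kg.
237.51 kg is within the express courier limit of 250 kg for Group H-1.
The segregation rule (Group H-2 with Group H-7) does not apply to Group H-2 with Group H-1.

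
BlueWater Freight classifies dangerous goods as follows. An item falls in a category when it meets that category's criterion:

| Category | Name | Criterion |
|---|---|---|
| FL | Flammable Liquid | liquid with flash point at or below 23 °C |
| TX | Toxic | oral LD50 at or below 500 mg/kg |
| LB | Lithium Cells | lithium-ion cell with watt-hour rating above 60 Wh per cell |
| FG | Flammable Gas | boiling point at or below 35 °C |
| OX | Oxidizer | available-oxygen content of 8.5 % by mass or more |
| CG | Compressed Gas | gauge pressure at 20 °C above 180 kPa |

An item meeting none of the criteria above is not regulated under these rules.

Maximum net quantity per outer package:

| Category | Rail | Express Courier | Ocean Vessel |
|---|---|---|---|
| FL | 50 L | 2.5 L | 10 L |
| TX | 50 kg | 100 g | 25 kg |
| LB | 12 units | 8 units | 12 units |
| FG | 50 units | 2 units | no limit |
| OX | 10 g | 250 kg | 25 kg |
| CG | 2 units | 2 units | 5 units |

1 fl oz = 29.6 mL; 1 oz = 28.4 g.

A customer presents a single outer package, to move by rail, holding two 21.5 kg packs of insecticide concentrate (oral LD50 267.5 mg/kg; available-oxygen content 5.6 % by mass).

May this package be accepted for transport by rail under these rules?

Yes

Oral LD50 267.5 mg/kg meets the Category TX criterion (Toxic), so the insecticide concentrate is Category TX.
Category TX quantity: two 21.5 kg packs = 43 kg.
That is within the Category TX rail limit of 50 kg.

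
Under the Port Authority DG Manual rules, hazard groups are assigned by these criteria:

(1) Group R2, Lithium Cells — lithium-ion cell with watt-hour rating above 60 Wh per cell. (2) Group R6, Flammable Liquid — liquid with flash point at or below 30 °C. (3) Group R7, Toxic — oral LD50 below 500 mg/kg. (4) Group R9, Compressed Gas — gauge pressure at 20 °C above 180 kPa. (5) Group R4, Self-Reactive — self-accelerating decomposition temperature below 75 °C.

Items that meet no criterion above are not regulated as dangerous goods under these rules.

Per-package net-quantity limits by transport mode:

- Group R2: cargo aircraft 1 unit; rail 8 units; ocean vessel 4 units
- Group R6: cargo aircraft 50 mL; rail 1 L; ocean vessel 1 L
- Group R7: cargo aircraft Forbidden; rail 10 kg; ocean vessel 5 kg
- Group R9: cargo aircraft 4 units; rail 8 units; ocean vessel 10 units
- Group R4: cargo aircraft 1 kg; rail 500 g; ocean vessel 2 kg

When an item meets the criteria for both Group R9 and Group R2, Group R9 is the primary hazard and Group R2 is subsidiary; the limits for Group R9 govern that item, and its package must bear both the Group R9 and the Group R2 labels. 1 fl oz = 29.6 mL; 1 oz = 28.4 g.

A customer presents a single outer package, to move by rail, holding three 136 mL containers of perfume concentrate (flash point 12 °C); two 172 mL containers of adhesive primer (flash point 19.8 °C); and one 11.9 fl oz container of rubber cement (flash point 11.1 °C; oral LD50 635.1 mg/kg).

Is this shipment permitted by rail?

No

With flash point 12 °C (≤ 30 °C), the perfume concentrate falls in Group R6.
The adhesive primer has flash point 19.8 °C, which is ≤ 30 °C, so it is Group R6 (Flammable Liquid).
Rubber cement: flash point 11.1 °C ≤ 30 °C → Group R6 (Flammable Liquid).
Group R6 net quantity: (three 136 mL containers = 408 mL) + (two 172 mL containers = 344 mL) + (one 11.9 fl oz container = 352.24 mL) = 1104.24 mL.
That exceeds the Group R6 rail limit of 1 L.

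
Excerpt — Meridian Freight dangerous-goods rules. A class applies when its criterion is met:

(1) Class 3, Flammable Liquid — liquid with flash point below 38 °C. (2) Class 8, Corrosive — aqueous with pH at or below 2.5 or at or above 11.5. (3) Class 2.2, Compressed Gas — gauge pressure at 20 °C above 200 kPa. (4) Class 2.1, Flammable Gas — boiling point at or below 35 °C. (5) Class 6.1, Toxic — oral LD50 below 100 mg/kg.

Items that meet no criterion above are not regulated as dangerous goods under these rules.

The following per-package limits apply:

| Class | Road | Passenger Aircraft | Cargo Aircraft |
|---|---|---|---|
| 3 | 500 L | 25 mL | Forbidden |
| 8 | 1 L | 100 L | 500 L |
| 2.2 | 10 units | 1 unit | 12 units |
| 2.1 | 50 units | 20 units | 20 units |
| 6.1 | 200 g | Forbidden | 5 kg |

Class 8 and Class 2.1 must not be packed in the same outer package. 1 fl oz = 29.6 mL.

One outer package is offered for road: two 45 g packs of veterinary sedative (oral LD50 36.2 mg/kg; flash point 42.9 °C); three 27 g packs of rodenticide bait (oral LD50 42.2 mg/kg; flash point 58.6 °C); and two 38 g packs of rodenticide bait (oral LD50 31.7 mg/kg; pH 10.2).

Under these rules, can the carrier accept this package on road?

Oral LD50 36.2 mg/kg meets the Class 6.1 criterion (Toxic), so the veterinary sedative is Class 6.1.
With oral LD50 42.2 mg/kg (< 100 mg/kg), the rodenticide bait falls in Class 6.1.
With oral LD50 31.7 mg/kg (< 100 mg/kg), the rodenticide bait falls in Class 6.1.
Class 6.1 net quantity: (two 45 g packs = 90 g) + (three 27 g packs = 81 g) + (two 38 g packs = 76 g) = 247 g.
247 g exceeds the road limit of 200 g for Class 6.1.

No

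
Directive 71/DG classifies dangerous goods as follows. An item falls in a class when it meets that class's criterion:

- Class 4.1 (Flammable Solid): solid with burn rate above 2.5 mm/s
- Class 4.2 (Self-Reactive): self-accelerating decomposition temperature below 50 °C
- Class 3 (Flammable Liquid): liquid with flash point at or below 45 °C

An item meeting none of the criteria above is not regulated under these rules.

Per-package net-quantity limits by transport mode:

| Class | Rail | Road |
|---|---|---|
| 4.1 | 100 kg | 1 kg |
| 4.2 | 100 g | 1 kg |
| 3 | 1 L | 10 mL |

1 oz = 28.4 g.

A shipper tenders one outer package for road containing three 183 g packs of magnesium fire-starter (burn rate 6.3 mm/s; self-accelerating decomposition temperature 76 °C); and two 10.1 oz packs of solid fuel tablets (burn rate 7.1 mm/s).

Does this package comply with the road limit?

Magnesium fire-starter: burn rate 6.3 mm/s > 2.5 mm/s → Class 4.1 (Flammable Solid).
Solid fuel tablets: burn rate 7.1 mm/s > 2.5 mm/s → Class 4.1 (Flammable Solid).
Class 4.1 net quantity: (three 183 g packs = 549 g) + (two 10.1 oz packs = 573.68 g) = 1122.68 g.
That exceeds the Class 4.1 road limit of 1 kg.

No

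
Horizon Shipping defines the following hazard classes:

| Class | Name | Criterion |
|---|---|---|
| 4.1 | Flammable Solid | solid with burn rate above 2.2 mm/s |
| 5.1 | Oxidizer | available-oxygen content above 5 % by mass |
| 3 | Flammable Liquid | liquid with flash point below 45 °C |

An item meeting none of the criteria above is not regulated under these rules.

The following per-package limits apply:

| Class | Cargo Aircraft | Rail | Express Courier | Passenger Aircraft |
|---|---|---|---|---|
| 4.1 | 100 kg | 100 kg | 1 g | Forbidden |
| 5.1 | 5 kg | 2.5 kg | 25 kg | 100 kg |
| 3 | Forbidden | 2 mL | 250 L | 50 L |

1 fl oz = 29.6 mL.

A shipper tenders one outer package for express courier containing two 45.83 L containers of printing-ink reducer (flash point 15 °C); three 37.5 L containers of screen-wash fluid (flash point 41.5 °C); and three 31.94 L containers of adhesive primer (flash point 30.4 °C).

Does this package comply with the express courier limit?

Flash point 15 °C meets the Class 3 criterion (Flammable Liquid), so the printing-ink reducer is Class 3.
Screen-wash fluid: flash point 41.5 °C < 45 °C → Class 3 (Flammable Liquid).
Flash point 30.4 °C meets the Class 3 criterion (Flammable Liquid), so the adhesive primer is Class 3.
Class 3 net quantity: (two 45.83 L containers = 91.66 L) + (three 37.5 L containers = 112.5 L) + (three 31.94 L containers = 95.82 L) = 299.98 L.
299.98 L > 250 L (express courier limit, Class 3) — over the limit.

No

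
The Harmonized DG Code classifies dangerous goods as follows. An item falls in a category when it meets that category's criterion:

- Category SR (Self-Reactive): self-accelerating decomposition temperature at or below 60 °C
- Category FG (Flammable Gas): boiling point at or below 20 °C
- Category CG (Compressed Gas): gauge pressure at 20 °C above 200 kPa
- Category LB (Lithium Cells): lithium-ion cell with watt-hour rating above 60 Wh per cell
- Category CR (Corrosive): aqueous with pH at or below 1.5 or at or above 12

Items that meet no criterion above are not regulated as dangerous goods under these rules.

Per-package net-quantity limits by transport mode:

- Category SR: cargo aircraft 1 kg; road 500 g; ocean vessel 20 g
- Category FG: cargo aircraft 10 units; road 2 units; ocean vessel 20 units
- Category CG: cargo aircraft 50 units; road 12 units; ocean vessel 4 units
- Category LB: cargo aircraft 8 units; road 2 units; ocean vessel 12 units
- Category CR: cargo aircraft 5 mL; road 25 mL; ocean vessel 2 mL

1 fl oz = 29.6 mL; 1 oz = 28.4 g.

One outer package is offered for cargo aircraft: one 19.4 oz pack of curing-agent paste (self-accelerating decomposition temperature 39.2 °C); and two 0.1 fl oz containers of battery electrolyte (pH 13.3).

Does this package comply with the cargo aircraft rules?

No

With self-accelerating decomposition temperature 39.2 °C (≤ 60 °C), the curing-agent paste falls in Category SR.
With pH 13.3 (≥ 12), the battery electrolyte falls in Category CR.
Category CR quantity: two 0.1 fl oz containers = 5.92 mL.
5.92 mL exceeds the cargo aircraft limit of 5 mL for Category CR.
Category SR quantity: one 19.4 oz pack = 550.96 g.
550.96 g ≤ 1 kg (cargo aircraft limit, Category SR) — within limit.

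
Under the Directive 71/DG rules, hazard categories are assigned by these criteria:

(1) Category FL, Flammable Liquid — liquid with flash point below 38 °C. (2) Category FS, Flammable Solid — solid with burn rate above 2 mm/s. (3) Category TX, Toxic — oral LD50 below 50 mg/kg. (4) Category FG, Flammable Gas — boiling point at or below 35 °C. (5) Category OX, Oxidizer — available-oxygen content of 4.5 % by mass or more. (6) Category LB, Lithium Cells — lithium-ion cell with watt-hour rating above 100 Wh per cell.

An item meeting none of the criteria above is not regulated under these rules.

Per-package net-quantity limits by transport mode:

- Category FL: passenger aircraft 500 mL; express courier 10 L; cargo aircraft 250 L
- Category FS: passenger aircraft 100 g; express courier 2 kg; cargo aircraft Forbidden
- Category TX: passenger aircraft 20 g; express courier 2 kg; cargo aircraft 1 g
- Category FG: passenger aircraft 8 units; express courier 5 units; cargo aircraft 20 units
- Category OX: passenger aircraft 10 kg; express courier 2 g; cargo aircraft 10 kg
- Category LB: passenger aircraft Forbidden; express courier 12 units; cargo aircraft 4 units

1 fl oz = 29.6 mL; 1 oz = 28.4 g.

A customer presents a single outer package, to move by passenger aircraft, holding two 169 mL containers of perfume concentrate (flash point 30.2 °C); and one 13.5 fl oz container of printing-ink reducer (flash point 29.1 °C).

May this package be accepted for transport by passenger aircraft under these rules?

Perfume concentrate: flash point 30.2 °C < 38 °C → Category FL (Flammable Liquid).
Flash point 29.1 °C meets the Category FL criterion (Flammable Liquid), so the printing-ink reducer is Category FL.
Total Category FL: (two 169 mL containers = 338 mL) + (one 13.5 fl oz container = 399.6 mL) = 737.6 mL.
737.6 mL > 500 mL (passenger aircraft limit, Category FL) — over the limit.

No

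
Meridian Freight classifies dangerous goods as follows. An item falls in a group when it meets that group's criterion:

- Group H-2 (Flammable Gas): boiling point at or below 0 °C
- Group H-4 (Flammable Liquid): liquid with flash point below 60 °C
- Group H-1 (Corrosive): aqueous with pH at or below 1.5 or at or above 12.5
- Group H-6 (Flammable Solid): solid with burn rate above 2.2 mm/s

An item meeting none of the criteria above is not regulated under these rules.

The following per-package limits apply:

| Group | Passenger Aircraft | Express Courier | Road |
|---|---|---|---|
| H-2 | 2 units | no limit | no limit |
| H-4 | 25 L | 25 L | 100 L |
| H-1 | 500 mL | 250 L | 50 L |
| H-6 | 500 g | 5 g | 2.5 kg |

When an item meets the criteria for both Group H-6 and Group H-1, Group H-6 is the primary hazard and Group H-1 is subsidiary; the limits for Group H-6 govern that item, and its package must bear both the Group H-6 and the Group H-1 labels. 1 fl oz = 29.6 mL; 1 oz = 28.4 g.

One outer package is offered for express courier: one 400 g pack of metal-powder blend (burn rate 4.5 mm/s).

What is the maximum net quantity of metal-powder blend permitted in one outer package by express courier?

5 g

Burn rate 4.5 mm/s meets the Group H-6 criterion (Flammable Solid), so the metal-powder blend is Group H-6.
The express courier limit for Group H-6 is 5 g.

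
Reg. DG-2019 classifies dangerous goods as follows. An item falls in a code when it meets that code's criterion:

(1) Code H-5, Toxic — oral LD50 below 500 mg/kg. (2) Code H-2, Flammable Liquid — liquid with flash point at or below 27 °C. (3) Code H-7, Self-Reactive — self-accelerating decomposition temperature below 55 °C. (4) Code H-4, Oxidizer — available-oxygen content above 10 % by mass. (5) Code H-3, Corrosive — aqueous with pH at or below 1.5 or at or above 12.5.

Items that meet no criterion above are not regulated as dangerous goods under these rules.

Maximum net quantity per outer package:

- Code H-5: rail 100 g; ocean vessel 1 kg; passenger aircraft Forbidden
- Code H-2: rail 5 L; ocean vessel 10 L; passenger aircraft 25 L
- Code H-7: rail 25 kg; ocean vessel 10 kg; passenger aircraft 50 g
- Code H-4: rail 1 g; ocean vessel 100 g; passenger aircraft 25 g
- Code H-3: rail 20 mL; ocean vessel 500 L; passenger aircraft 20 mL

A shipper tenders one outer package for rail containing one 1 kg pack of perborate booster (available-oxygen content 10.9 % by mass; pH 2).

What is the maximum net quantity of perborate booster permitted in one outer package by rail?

The perborate booster has available-oxygen content 10.9 % by mass, which is > 10 % by mass, so it is Code H-4 (Oxidizer).
The rail limit for Code H-4 is 1 g.

1 g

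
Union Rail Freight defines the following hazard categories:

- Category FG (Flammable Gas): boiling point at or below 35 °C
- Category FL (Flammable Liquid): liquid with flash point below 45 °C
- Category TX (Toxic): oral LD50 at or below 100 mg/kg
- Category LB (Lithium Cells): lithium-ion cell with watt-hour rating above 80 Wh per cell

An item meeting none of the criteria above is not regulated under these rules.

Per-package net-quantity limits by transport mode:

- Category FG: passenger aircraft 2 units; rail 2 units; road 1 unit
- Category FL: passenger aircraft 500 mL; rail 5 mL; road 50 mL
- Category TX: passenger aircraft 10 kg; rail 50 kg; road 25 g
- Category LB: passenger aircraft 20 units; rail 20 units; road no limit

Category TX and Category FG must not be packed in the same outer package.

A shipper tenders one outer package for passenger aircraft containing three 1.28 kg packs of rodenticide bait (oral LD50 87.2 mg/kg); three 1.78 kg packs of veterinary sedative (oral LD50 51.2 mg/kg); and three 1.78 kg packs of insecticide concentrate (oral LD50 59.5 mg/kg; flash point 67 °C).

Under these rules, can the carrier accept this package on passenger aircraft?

Rodenticide bait: oral LD50 87.2 mg/kg ≤ 100 mg/kg → Category TX (Toxic).
With oral LD50 51.2 mg/kg (≤ 100 mg/kg), the veterinary sedative falls in Category TX.
Oral LD50 59.5 mg/kg meets the Category TX criterion (Toxic), so the insecticide concentrate is Category TX.
Category TX net quantity: (three 1.28 kg packs = 3.84 kg) + (three 1.78 kg packs = 5.34 kg) + (three 1.78 kg packs = 5.34 kg) = 14.52 kg.
14.52 kg > 10 kg (passenger aircraft limit, Category TX) — over the limit.

No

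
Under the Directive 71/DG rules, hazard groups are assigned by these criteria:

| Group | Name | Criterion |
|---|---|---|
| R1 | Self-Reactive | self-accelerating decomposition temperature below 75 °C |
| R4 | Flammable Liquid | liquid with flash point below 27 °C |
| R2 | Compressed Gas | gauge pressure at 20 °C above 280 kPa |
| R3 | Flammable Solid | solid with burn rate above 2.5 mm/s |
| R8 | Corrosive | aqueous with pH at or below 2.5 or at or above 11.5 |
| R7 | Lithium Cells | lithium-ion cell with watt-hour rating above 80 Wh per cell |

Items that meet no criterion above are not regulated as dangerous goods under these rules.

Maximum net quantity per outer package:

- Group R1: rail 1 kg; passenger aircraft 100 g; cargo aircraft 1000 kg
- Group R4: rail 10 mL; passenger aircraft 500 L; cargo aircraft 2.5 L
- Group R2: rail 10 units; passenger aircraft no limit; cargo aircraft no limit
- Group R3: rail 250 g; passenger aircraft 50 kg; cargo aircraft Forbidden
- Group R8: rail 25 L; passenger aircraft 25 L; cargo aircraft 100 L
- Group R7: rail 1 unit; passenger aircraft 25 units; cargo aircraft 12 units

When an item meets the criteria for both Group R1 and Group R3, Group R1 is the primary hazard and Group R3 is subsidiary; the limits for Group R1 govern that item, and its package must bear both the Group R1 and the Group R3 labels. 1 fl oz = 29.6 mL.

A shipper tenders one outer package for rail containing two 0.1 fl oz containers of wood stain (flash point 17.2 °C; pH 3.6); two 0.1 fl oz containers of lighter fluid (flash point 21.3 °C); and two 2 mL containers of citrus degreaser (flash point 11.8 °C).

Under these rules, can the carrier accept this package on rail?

No

Wood stain: flash point 17.2 °C < 27 °C → Group R4 (Flammable Liquid).
Lighter fluid: flash point 21.3 °C < 27 °C → Group R4 (Flammable Liquid).
With flash point 11.8 °C (< 27 °C), the citrus degreaser falls in Group R4.
Group R4 net quantity: (two 0.1 fl oz containers = 5.92 mL) + (two 0.1 fl oz containers = 5.92 mL) + (two 2 mL containers = 4 mL) = 15.84 mL.
15.84 mL exceeds the rail limit of 10 mL for Group R4.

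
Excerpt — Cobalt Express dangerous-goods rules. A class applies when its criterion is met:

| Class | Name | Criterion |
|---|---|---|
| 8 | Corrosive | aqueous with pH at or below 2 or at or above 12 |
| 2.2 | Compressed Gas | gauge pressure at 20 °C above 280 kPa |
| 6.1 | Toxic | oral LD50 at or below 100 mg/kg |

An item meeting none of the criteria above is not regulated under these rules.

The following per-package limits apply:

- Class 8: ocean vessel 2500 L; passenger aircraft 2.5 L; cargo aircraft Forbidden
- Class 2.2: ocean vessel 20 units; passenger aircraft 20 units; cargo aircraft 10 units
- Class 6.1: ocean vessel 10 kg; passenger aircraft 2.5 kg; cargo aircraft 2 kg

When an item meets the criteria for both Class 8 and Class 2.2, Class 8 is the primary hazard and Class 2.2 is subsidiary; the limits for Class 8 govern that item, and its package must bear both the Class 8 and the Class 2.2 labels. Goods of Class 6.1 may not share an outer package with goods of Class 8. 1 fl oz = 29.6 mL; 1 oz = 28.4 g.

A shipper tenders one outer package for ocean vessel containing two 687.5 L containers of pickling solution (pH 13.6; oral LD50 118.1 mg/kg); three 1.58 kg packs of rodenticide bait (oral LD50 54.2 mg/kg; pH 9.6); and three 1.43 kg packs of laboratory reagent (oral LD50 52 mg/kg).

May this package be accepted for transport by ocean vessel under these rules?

No

With pH 13.6 (≥ 12), the pickling solution falls in Class 8.
With oral LD50 54.2 mg/kg (≤ 100 mg/kg), the rodenticide bait falls in Class 6.1.
With oral LD50 52 mg/kg (≤ 100 mg/kg), the laboratory reagent falls in Class 6.1.
Total Class 6.1: (three 1.58 kg packs = 4.74 kg) + (three 1.43 kg packs = 4.29 kg) = 9.03 kg.
9.03 kg ≤ 10 kg (ocean vessel limit, Class 6.1) — within limit.
Class 8 quantity: two 687.5 L containers = 1375 L.
That is within the Class 8 ocean vessel limit of 2500 L.
Class 6.1 and Class 8 may not share an outer package.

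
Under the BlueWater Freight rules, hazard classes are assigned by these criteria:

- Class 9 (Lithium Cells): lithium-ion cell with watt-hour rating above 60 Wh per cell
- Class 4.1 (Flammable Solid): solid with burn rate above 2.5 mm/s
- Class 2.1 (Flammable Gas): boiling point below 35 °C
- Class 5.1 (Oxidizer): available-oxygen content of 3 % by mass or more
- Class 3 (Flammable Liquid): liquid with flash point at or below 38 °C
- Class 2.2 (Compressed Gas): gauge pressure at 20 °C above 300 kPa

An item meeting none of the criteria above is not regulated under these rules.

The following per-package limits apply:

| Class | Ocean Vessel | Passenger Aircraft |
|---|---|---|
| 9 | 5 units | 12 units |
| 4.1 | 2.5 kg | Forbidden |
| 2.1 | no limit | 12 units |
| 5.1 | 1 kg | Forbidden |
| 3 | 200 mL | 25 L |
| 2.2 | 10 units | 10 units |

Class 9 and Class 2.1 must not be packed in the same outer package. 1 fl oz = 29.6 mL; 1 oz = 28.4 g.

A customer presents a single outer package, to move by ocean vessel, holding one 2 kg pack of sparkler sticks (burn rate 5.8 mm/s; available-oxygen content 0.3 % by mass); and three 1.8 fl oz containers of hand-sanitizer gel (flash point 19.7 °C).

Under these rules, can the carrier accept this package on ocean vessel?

Yes

With burn rate 5.8 mm/s (> 2.5 mm/s), the sparkler sticks fall in Class 4.1.
With flash point 19.7 °C (≤ 38 °C), the hand-sanitizer gel falls in Class 3.
Class 4.1 quantity: 2 kg.
2 kg ≤ 2.5 kg (ocean vessel limit, Class 4.1) — within limit.
Class 3 quantity: three 1.8 fl oz containers = 159.84 mL.
159.84 mL is within the ocean vessel limit of 200 mL for Class 3.
The segregation rule (Class 9 with Class 2.1) does not apply to Class 4.1 with Class 3.
Every hazard class is within its ocean vessel limit and no segregation rule is violated.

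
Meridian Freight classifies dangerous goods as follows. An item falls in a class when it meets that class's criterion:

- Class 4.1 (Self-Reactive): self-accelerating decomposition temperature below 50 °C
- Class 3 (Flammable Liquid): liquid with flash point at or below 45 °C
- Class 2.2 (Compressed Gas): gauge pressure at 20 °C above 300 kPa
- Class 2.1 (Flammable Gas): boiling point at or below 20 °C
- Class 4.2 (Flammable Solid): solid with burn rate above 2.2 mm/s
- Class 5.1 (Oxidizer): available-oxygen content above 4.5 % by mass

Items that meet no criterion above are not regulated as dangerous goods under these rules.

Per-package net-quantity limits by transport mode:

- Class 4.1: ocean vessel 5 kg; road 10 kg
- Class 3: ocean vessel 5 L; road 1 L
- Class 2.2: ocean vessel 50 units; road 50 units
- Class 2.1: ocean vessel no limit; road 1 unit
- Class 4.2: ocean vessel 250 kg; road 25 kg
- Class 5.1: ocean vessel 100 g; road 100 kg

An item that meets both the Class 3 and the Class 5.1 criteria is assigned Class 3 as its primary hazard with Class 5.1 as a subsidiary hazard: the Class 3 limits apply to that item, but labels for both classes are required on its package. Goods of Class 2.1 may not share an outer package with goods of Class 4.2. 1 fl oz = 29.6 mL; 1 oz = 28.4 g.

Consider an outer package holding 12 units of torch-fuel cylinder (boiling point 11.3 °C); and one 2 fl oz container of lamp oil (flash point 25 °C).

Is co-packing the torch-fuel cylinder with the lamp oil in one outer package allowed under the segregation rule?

Boiling point 11.3 °C meets the Class 2.1 criterion (Flammable Gas), so the torch-fuel cylinder is Class 2.1.
Flash point 25 °C meets the Class 3 criterion (Flammable Liquid), so the lamp oil is Class 3.
No segregation rule bars Class 2.1 with Class 3.

Yes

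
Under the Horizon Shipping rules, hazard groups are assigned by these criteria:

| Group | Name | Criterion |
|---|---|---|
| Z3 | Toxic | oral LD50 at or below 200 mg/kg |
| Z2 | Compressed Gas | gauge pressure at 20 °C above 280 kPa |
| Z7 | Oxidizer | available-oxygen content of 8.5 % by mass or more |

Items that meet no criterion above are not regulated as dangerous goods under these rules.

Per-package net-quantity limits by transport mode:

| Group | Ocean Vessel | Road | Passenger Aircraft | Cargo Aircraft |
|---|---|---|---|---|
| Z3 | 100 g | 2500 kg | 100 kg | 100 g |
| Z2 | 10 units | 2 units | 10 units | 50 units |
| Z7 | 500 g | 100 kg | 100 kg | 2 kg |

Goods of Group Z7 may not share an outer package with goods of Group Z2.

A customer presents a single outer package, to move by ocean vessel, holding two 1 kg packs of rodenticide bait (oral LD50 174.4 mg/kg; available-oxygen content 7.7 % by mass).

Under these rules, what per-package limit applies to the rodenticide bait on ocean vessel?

100 g

With oral LD50 174.4 mg/kg (≤ 200 mg/kg), the rodenticide bait falls in Group Z3.
The ocean vessel limit for Group Z3 is 100 g.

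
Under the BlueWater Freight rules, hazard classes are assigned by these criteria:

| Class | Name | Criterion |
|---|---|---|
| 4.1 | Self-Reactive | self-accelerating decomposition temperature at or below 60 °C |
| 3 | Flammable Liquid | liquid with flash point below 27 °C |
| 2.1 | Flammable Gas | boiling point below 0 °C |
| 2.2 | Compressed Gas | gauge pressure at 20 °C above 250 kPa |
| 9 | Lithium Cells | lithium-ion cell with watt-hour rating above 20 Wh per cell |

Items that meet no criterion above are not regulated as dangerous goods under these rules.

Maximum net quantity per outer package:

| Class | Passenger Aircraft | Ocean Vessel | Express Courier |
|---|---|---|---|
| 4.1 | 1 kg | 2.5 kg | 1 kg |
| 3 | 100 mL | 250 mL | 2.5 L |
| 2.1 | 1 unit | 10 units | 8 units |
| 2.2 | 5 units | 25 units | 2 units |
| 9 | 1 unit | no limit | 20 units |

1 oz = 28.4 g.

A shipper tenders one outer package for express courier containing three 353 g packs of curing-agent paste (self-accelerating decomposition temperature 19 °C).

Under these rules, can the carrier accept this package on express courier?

No

With self-accelerating decomposition temperature 19 °C (≤ 60 °C), the curing-agent paste falls in Class 4.1.
Class 4.1 quantity: three 353 g packs = 1.059 kg.
1.059 kg > 1 kg (express courier limit, Class 4.1) — over the limit.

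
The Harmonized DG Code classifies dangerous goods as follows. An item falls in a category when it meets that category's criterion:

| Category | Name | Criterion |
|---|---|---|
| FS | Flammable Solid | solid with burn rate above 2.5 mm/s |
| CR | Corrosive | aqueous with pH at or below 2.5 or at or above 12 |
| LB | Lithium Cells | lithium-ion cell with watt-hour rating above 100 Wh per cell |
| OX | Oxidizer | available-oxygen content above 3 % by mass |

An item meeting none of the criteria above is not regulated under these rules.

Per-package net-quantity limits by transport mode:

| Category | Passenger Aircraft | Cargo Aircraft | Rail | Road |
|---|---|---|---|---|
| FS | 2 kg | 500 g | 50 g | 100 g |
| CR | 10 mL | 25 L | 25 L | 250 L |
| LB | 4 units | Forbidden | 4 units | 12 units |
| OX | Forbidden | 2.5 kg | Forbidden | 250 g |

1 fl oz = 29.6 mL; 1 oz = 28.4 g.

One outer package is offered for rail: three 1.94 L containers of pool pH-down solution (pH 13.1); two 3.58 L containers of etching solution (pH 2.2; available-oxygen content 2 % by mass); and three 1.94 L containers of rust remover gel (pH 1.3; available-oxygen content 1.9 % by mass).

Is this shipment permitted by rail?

Pool pH-down solution: pH 13.1 ≥ 12 → Category CR (Corrosive).
Etching solution: pH 2.2 ≤ 2.5 → Category CR (Corrosive).
With pH 1.3 (≤ 2.5), the rust remover gel falls in Category CR.
Category CR net quantity: (three 1.94 L containers = 5.82 L) + (two 3.58 L containers = 7.16 L) + (three 1.94 L containers = 5.82 L) = 18.8 L.
That is within the Category CR rail limit of 25 L.

Yes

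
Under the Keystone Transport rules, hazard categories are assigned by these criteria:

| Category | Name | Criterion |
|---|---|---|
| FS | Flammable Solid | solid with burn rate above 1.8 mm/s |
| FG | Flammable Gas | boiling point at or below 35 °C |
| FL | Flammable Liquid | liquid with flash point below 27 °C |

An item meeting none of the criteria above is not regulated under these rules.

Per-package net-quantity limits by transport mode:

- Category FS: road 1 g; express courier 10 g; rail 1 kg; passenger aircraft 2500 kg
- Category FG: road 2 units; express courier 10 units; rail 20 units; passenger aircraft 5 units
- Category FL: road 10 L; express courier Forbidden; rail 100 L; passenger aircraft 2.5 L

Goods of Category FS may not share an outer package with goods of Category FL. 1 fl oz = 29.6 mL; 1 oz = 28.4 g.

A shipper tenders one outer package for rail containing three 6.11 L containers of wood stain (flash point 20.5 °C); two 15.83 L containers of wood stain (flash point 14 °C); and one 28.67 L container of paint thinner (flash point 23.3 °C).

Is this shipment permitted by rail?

Wood stain: flash point 20.5 °C < 27 °C → Category FL (Flammable Liquid).
Flash point 14 °C meets the Category FL criterion (Flammable Liquid), so the wood stain is Category FL.
With flash point 23.3 °C (< 27 °C), the paint thinner falls in Category FL.
Total Category FL: (three 6.11 L containers = 18.33 L) + (two 15.83 L containers = 31.66 L) + 28.67 L = 78.66 L.
78.66 L is within the rail limit of 100 L for Category FL.

Yes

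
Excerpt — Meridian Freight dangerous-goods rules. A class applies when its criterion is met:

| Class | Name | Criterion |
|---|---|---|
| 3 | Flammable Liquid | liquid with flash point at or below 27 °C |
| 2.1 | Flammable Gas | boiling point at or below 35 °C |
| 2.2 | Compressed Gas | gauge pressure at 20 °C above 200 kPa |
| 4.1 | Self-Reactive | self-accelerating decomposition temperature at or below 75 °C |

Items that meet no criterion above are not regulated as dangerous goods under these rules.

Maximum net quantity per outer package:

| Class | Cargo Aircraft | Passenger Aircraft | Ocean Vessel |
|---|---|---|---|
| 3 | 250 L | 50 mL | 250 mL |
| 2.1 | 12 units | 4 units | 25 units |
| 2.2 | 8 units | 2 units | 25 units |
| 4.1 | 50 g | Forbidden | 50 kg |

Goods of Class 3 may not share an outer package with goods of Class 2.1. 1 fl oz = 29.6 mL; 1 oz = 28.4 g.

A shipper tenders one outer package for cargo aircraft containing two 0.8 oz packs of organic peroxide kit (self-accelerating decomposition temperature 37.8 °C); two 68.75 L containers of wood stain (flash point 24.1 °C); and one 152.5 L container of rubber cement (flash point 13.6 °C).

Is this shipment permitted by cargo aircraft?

The organic peroxide kit has self-accelerating decomposition temperature 37.8 °C, which is ≤ 75 °C, so it is Class 4.1 (Self-Reactive).
Wood stain: flash point 24.1 °C ≤ 27 °C → Class 3 (Flammable Liquid).
The rubber cement has flash point 13.6 °C, which is ≤ 27 °C, so it is Class 3 (Flammable Liquid).
Class 4.1 quantity: two 0.8 oz packs = 45.44 g.
45.44 g ≤ 50 g (cargo aircraft limit, Class 4.1) — within limit.
Class 3 net quantity: (two 68.75 L containers = 137.5 L) + 152.5 L = 290 L.
That exceeds the Class 3 cargo aircraft limit of 250 L.
The segregation rule (Class 3 with Class 2.1) does not apply to Class 4.1 with Class 3.

No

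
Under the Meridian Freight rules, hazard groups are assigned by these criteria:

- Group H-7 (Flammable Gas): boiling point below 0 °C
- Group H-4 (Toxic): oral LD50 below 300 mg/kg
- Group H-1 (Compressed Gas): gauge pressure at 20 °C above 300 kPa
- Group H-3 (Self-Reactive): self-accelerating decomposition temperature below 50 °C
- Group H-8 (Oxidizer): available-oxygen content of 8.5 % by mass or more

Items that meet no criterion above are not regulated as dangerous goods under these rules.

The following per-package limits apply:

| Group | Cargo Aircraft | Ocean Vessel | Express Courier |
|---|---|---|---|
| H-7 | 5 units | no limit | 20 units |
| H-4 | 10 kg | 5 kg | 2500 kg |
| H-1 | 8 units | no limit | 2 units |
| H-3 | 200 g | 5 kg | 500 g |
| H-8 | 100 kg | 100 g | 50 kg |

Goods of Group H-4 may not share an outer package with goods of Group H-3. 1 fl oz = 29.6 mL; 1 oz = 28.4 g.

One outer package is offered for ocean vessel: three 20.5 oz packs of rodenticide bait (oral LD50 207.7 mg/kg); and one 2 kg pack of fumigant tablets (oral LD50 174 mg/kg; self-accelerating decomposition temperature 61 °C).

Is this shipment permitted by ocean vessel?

Rodenticide bait: oral LD50 207.7 mg/kg < 300 mg/kg → Group H-4 (Toxic).
The fumigant tablets have oral LD50 174 mg/kg, which is < 300 mg/kg, so they are Group H-4 (Toxic).
Total Group H-4: (three 20.5 oz packs = 1746.6 g) + 2 kg = 3746.6 g.
3746.6 g ≤ 5 kg (ocean vessel limit, Group H-4) — within limit.

Yes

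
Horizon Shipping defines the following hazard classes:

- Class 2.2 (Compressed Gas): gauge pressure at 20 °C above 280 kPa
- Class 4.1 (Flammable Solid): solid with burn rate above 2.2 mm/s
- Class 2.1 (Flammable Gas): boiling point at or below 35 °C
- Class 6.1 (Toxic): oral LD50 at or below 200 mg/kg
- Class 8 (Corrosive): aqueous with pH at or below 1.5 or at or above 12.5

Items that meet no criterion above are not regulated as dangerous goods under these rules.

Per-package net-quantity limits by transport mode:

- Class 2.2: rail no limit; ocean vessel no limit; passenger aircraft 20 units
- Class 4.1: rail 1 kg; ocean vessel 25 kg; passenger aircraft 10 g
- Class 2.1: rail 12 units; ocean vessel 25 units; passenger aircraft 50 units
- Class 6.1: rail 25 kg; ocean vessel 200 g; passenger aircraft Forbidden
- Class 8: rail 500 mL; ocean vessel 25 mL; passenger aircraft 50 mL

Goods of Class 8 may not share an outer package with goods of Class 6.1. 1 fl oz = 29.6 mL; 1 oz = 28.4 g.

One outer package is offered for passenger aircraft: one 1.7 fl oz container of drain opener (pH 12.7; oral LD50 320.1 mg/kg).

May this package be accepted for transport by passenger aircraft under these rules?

No

The drain opener has pH 12.7, which is ≥ 12.5, so it is Class 8 (Corrosive).
Class 8 quantity: one 1.7 fl oz container = 50.32 mL.
That exceeds the Class 8 passenger aircraft limit of 50 mL.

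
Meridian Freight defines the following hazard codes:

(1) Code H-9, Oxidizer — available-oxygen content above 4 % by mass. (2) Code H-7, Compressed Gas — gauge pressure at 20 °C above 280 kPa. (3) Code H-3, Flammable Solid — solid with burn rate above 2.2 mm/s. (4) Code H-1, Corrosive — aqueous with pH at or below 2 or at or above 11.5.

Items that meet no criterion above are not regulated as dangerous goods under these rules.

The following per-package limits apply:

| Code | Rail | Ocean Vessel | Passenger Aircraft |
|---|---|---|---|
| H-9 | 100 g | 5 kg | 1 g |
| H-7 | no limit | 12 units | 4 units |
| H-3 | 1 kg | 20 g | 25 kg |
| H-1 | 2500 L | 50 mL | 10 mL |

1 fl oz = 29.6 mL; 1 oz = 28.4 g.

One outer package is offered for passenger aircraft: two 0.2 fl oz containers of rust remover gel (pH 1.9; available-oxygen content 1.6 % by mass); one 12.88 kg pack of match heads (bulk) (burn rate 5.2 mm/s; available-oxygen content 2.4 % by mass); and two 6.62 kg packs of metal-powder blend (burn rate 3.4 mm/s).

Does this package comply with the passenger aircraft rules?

With pH 1.9 (≤ 2), the rust remover gel falls in Code H-1.
Burn rate 5.2 mm/s meets the Code H-3 criterion (Flammable Solid), so the match heads (bulk) are Code H-3.
Metal-powder blend: burn rate 3.4 mm/s > 2.2 mm/s → Code H-3 (Flammable Solid).
Code H-3 net quantity: 12.88 kg + (two 6.62 kg packs = 13.24 kg) = 26.12 kg.
That exceeds the Code H-3 passenger aircraft limit of 25 kg.
Code H-1 quantity: two 0.2 fl oz containers = 11.84 mL.
That exceeds the Code H-1 passenger aircraft limit of 10 mL.

No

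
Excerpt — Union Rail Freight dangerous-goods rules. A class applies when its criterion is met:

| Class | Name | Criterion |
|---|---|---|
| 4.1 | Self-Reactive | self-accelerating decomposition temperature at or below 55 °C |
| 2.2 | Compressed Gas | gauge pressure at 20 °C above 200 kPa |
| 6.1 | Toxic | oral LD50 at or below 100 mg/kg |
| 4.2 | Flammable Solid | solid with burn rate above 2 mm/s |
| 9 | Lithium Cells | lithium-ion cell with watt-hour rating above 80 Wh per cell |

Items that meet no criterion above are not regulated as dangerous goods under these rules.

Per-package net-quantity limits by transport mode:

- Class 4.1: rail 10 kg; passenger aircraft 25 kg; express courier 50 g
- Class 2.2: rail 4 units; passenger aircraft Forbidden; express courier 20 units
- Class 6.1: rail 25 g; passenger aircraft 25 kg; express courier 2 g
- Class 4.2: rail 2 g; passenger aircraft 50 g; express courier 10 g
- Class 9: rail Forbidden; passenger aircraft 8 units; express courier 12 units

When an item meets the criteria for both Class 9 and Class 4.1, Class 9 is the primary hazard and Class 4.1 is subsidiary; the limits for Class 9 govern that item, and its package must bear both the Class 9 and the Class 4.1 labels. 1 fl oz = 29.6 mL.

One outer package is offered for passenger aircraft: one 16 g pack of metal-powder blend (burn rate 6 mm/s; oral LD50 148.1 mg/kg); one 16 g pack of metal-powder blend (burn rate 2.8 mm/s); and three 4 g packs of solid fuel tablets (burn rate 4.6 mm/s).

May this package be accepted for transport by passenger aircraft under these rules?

Yes

With burn rate 6 mm/s (> 2 mm/s), the metal-powder blend falls in Class 4.2.
Burn rate 2.8 mm/s meets the Class 4.2 criterion (Flammable Solid), so the metal-powder blend is Class 4.2.
With burn rate 4.6 mm/s (> 2 mm/s), the solid fuel tablets fall in Class 4.2.
Total Class 4.2: 16 g + 16 g + (three 4 g packs = 12 g) = 44 g.
44 g is within the passenger aircraft limit of 50 g for Class 4.2.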